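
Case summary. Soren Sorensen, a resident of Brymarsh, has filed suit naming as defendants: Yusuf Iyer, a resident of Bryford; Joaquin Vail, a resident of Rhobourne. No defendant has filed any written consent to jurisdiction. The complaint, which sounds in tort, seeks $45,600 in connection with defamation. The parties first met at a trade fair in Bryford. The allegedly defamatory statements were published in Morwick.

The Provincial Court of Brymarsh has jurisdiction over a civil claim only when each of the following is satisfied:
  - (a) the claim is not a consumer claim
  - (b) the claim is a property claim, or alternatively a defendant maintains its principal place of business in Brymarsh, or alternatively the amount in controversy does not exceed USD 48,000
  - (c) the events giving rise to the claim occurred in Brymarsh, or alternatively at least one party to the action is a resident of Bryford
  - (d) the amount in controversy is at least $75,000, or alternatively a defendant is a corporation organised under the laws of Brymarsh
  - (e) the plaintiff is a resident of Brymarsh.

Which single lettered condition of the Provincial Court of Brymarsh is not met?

(d)

The Provincial Court of Brymarsh:
  (a) The claim is a tort claim, not a consumer claim. Condition met.
  (b) The amount in controversy is $45,600, within the $48,000 ceiling — that alternative is enough. Satisfied.
  (c) Yusuf Iyer resides in Bryford — that alternative is enough. Met.
  (d) The amount in controversy is USD 45,600, below the $75,000 floor; no defendant is a corporation — every alternative fails. Not met.
  (e) The plaintiff resides in Brymarsh. Satisfied.
Only condition (d) fails.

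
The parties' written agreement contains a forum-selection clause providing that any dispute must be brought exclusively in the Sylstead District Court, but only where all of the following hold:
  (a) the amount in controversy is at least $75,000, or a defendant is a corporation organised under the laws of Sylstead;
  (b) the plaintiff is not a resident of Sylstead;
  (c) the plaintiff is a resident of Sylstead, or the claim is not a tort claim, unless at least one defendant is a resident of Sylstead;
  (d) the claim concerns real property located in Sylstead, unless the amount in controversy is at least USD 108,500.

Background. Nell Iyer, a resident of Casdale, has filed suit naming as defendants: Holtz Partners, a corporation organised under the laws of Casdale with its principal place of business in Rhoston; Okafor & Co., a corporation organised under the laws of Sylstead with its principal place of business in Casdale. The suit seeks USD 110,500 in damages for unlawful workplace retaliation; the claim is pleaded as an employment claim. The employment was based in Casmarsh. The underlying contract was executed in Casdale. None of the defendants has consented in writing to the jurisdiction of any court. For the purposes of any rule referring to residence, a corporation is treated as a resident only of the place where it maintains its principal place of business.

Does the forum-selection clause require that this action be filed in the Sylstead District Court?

Yes

The Sylstead District Court:
  (a) The amount in controversy is USD 110,500, which meets the 75,000 dollars floor — that alternative is enough. Satisfied.
  (b) The plaintiff resides in Casdale, which is not Sylstead. Condition met.
  (c) The claim is an employment claim, not a tort claim, so this disjunct is met. Satisfied.
  (d) The claim does not concern real property. But the amount in controversy is 110,500 dollars, which meets the $108,500 floor, and the 'unless' clause therefore excuses the requirement. Met.
  → Forum clause is triggered.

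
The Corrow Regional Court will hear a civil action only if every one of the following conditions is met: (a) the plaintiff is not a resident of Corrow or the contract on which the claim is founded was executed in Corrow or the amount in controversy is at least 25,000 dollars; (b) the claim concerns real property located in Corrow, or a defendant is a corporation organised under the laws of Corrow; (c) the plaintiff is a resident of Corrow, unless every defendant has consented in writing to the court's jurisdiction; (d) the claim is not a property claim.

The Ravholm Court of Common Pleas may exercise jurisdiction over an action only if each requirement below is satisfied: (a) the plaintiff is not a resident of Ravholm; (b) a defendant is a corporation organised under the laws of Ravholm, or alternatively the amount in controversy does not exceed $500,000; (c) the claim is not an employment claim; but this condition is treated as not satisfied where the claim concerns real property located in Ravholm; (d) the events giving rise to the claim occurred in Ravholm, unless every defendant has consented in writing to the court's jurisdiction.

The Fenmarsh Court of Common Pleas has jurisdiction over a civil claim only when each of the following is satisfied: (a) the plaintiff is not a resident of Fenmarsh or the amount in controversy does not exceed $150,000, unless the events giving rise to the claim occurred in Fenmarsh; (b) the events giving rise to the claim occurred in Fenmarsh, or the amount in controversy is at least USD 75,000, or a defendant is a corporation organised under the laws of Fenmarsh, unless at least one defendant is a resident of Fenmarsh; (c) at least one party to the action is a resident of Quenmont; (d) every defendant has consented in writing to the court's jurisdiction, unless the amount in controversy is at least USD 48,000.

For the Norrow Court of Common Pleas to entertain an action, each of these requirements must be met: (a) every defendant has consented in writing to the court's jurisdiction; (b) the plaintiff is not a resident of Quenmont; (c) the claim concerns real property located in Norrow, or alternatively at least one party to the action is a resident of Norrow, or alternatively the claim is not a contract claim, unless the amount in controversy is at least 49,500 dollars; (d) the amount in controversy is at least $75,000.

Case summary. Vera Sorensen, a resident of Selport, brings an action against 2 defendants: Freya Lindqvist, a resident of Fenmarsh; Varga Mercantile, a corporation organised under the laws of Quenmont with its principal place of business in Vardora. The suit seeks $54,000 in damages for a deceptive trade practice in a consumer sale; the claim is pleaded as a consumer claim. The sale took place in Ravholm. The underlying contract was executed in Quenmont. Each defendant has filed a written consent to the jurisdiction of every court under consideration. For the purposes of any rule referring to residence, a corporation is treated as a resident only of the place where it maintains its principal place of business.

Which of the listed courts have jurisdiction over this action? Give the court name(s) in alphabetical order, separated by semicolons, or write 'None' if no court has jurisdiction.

The Corrow Regional Court:
  (a) The plaintiff resides in Selport, which is not Corrow, so one alternative holds. Met.
  (b) The claim does not concern real property; the corporate defendant(s) are organised in Quenmont, not Corrow — every alternative fails. Fails.
  (c) The plaintiff resides in Selport, not Corrow. However, every defendant has filed written consent, so the 'unless' proviso supplies this condition. Met.
  (d) The claim is a consumer claim, not a property claim. Satisfied.
  → No jurisdiction.
The Ravholm Court of Common Pleas:
  (a) The plaintiff resides in Selport, which is not Ravholm. Satisfied.
  (b) The amount in controversy is USD 54,000, within the $500,000 ceiling — that alternative is enough. Condition met.
  (c) The claim is a consumer claim, not an employment claim. And the carve-out is inapplicable — the claim does not concern real property. Met.
  (d) The operative events occurred in Ravholm. Satisfied.
  → Jurisdiction lies.
The Fenmarsh Court of Common Pleas:
  (a) The plaintiff resides in Selport, which is not Fenmarsh, which satisfies one of the alternatives. Satisfied.
  (b) The operative events occurred in Ravholm, not Fenmarsh; the amount in controversy is USD 54,000, below the $75,000 floor; the corporate defendant(s) are organised in Quenmont, not Fenmarsh — no alternative holds. However, Freya Lindqvist resides in Fenmarsh, so the 'unless' proviso supplies this condition. Met.
  (c) No party resides in Quenmont. Not satisfied.
  (d) Every defendant has filed written consent. Condition met.
  → No jurisdiction.
The Norrow Court of Common Pleas:
  (a) Every defendant has filed written consent. Met.
  (b) The plaintiff resides in Selport, which is not Quenmont. Condition met.
  (c) The claim is a consumer claim, not a contract claim, which satisfies one of the alternatives. Condition met.
  (d) The amount in controversy is 54,000 dollars, below the USD 75,000 floor. Not satisfied.
  → No jurisdiction.

the Ravholm Court of Common Pleas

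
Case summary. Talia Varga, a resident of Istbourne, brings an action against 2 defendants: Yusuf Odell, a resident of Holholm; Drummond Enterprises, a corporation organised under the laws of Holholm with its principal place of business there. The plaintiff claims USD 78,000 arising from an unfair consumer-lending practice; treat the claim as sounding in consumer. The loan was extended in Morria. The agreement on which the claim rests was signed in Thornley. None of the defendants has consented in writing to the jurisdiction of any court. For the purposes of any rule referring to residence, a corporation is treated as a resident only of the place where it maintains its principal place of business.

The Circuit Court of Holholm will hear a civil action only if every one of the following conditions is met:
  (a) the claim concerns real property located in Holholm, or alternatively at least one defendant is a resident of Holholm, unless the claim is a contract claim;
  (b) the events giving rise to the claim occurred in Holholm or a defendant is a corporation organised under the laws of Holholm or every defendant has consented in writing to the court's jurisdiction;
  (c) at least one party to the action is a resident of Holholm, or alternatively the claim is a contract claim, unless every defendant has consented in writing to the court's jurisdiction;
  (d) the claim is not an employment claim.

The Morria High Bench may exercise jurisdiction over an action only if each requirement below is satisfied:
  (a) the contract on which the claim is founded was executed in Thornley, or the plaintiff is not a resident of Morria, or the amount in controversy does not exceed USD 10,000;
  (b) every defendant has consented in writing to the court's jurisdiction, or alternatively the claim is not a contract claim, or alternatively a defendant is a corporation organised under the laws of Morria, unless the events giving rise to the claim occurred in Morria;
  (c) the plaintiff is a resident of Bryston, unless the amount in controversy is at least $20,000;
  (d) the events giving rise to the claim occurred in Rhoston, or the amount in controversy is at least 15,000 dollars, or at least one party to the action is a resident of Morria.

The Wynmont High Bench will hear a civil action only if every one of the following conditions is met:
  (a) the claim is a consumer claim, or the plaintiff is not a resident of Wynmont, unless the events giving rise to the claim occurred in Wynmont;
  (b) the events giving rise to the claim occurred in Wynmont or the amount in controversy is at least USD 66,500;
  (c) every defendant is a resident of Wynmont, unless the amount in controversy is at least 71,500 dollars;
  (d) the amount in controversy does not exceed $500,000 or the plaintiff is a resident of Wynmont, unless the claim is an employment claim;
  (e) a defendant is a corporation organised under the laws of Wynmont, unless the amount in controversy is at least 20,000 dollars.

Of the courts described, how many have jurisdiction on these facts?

The Circuit Court of Holholm:
  (a) Yusuf Odell resides in Holholm — that alternative is enough. Satisfied.
  (b) Drummond Enterprises is organised under the laws of Holholm, which satisfies one of the alternatives. Condition met.
  (c) Yusuf Odell resides in Holholm — that alternative is enough. Satisfied.
  (d) The claim is a consumer claim, not an employment claim. Met.
  → Jurisdiction lies.
The Morria High Bench:
  (a) The contract was executed in Thornley — that alternative is enough. Condition met.
  (b) The claim is a consumer claim, not a contract claim, so one alternative holds. Condition met.
  (c) The plaintiff resides in Istbourne, not Bryston. The proviso rescues it, though: the amount in controversy is USD 78,000, which meets the 20,000 dollars floor. Met.
  (d) The amount in controversy is $78,000, which meets the USD 15,000 floor, so this disjunct is met. Satisfied.
  → Jurisdiction lies.
The Wynmont High Bench:
  (a) The claim is a consumer claim, which satisfies one of the alternatives. Condition met.
  (b) The amount in controversy is USD 78,000, which meets the USD 66,500 floor, so this disjunct is met. Met.
  (c) The defendants reside as follows — Yusuf Odell in Holholm, Drummond Enterprises in Holholm — not all in Wynmont. The proviso rescues it, though: the amount in controversy is $78,000, which meets the $71,500 floor. Satisfied.
  (d) The amount in controversy is $78,000, within the 500,000 dollars ceiling, so one alternative holds. Satisfied.
  (e) The corporate defendant(s) are organised in Holholm, not Wynmont. However, the amount in controversy is $78,000, which meets the 20,000 dollars floor, so the 'unless' proviso supplies this condition. Satisfied.
  → The court has jurisdiction.
Courts with jurisdiction: the Circuit Court of Holholm, the Morria High Bench, the Wynmont High Bench — 3 in total.

3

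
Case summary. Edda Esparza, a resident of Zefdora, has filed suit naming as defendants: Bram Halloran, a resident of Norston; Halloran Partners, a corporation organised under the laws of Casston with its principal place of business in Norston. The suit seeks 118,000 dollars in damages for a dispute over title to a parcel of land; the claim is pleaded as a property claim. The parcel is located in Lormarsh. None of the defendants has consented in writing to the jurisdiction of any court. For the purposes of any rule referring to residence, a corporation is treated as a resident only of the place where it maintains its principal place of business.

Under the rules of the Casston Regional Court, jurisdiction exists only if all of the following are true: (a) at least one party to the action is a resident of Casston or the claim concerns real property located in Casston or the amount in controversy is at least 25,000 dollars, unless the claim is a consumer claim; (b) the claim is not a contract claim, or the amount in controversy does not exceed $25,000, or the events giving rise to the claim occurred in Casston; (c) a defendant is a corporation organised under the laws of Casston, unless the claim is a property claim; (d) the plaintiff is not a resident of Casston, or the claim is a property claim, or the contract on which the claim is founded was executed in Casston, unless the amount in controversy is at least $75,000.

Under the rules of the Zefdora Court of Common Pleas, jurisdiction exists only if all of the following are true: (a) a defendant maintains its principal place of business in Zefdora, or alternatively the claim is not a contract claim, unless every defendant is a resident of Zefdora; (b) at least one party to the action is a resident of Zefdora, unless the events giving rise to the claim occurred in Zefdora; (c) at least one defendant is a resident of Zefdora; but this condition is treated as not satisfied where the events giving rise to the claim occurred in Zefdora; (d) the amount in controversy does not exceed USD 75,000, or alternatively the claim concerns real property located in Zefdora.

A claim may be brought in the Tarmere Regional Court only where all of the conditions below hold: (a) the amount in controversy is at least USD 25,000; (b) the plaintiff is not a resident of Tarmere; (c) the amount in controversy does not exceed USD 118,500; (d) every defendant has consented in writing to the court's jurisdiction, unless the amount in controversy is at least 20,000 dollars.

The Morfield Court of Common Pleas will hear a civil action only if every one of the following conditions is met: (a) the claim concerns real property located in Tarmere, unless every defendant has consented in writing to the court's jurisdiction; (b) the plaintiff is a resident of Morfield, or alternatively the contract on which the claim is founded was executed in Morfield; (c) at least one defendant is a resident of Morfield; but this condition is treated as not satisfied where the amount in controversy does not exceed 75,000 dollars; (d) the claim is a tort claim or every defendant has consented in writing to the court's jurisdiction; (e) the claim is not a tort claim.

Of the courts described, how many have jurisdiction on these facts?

2

The Casston Regional Court:
  (a) The amount in controversy is 118,000 dollars, which meets the USD 25,000 floor, which satisfies one of the alternatives. Satisfied.
  (b) The claim is a property claim, not a contract claim, which satisfies one of the alternatives. Met.
  (c) Halloran Partners is organised under the laws of Casston. Condition met.
  (d) The plaintiff resides in Zefdora, which is not Casston, so one alternative holds. Satisfied.
  → The court has jurisdiction.
The Zefdora Court of Common Pleas:
  (a) The claim is a property claim, not a contract claim, so this disjunct is met. Satisfied.
  (b) Edda Esparza resides in Zefdora. Met.
  (c) No defendant resides in Zefdora (they reside in Norston, Norston). Not satisfied.
  (d) The amount in controversy is USD 118,000, above the 75,000 dollars ceiling; the property lies in Lormarsh, not Zefdora — none of the alternatives is met. Not met.
  → Not every requirement is met — no jurisdiction.
The Tarmere Regional Court:
  (a) The amount in controversy is 118,000 dollars, which meets the USD 25,000 floor. Satisfied.
  (b) The plaintiff resides in Zefdora, which is not Tarmere. Met.
  (c) The amount in controversy is $118,000, within the $118,500 ceiling. Met.
  (d) No such written consent has been filed. But the amount in controversy is USD 118,000, which meets the 20,000 dollars floor, and the 'unless' clause therefore excuses the requirement. Satisfied.
  → Jurisdiction lies.
The Morfield Court of Common Pleas:
  (a) The property lies in Lormarsh, not Tarmere. The proviso offers no rescue either, since no such written consent has been filed. Not met.
  (b) The plaintiff resides in Zefdora, not Morfield; no contract (and hence no place of execution) is alleged — no alternative holds. Not met.
  (c) No defendant resides in Morfield (they reside in Norston, Norston). Not met.
  (d) The claim is a property claim, not a tort claim; no such written consent has been filed — no alternative holds. Fails.
  (e) The claim is a property claim, not a tort claim. Satisfied.
  → At least one condition fails; no jurisdiction.
Courts with jurisdiction: the Casston Regional Court, the Tarmere Regional Court — 2 in total.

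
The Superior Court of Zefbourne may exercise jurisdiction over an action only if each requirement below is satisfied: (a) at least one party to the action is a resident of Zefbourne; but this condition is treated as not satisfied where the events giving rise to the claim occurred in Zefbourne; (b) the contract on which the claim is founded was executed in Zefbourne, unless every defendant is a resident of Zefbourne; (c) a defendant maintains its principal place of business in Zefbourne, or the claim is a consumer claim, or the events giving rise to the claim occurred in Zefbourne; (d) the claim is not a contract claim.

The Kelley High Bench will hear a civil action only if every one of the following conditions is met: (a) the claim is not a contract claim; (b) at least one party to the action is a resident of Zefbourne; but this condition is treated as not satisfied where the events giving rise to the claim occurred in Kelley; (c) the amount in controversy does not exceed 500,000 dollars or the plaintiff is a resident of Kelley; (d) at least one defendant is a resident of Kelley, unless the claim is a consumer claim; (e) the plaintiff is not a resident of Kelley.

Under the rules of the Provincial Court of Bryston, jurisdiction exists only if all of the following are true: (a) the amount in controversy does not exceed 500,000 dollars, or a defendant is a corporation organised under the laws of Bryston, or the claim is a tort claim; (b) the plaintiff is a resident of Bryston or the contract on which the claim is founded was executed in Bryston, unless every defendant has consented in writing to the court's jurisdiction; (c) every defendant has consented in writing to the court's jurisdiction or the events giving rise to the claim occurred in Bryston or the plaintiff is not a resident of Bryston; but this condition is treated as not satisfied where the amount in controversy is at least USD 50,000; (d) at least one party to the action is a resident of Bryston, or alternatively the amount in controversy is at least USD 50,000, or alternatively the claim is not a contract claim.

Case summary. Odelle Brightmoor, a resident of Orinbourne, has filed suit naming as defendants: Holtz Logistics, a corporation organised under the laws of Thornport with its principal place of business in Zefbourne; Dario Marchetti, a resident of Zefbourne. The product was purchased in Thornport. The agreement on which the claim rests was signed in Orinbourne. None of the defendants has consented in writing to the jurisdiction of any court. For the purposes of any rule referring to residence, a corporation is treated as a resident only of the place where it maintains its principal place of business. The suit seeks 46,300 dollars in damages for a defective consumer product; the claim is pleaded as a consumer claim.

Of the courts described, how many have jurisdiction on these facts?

The Superior Court of Zefbourne:
  (a) Holtz Logistics resides in Zefbourne. The exception is not triggered, since the operative events occurred in Thornport, not Zefbourne. Satisfied.
  (b) The contract was executed in Orinbourne, not Zefbourne. But the defendants reside as follows — Holtz Logistics in Zefbourne, Dario Marchetti in Zefbourne — all in Zefbourne, and the 'unless' clause therefore excuses the requirement. Satisfied.
  (c) Holtz Logistics has its principal place of business in Zefbourne, which satisfies one of the alternatives. Satisfied.
  (d) The claim is a consumer claim, not a contract claim. Satisfied.
  → All conditions met; jurisdiction exists.
The Kelley High Bench:
  (a) The claim is a consumer claim, not a contract claim. Met.
  (b) Holtz Logistics resides in Zefbourne. The carve-out does not apply: the operative events occurred in Thornport, not Kelley. Condition met.
  (c) The amount in controversy is 46,300 dollars, within the $500,000 ceiling, so this disjunct is met. Satisfied.
  (d) No defendant resides in Kelley (they reside in Zefbourne, Zefbourne). But the claim is a consumer claim, and the 'unless' clause therefore excuses the requirement. Condition met.
  (e) The plaintiff resides in Orinbourne, which is not Kelley. Met.
  → Jurisdiction lies.
The Provincial Court of Bryston:
  (a) The amount in controversy is USD 46,300, within the 500,000 dollars ceiling, which satisfies one of the alternatives. Condition met.
  (b) The plaintiff resides in Orinbourne, not Bryston; the contract was executed in Orinbourne, not Bryston — none of the alternatives is met. Nor does the 'unless' clause help: no such written consent has been filed. Fails.
  (c) The plaintiff resides in Orinbourne, which is not Bryston — that alternative is enough. The exception is not triggered, since the amount in controversy is $46,300, below the USD 50,000 floor. Satisfied.
  (d) The claim is a consumer claim, not a contract claim — that alternative is enough. Condition met.
  → At least one condition fails; no jurisdiction.
Courts with jurisdiction: the Superior Court of Zefbourne, the Kelley High Bench — 2 in total.

2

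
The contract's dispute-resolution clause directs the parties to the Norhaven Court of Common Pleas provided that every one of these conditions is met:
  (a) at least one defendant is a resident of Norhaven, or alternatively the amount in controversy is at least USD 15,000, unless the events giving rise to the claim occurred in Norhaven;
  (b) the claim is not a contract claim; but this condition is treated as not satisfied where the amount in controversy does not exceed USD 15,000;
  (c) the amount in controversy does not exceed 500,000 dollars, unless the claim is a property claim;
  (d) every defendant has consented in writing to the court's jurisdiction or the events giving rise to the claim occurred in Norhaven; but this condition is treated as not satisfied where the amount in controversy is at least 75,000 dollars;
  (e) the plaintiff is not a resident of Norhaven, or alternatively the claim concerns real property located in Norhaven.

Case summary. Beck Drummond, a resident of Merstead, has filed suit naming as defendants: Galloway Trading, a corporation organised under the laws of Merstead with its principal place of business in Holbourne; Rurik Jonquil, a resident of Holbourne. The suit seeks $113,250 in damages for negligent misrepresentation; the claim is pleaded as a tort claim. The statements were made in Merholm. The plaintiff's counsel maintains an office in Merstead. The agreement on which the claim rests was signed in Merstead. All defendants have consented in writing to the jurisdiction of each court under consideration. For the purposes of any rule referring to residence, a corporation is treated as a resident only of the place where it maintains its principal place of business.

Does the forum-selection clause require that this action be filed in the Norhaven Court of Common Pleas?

No

The Norhaven Court of Common Pleas:
  (a) The amount in controversy is $113,250, which meets the USD 15,000 floor, so one alternative holds. Met.
  (b) The claim is a tort claim, not a contract claim. And the carve-out is inapplicable — the amount in controversy is $113,250, above the USD 15,000 ceiling. Satisfied.
  (c) The amount in controversy is $113,250, within the USD 500,000 ceiling. Satisfied.
  (d) Every defendant has filed written consent — that alternative is enough. But the amount in controversy is $113,250, which meets the USD 75,000 floor, triggering the carve-out and defeating this condition. Fails.
  (e) The plaintiff resides in Merstead, which is not Norhaven — that alternative is enough. Satisfied.
  → Forum clause is not triggered.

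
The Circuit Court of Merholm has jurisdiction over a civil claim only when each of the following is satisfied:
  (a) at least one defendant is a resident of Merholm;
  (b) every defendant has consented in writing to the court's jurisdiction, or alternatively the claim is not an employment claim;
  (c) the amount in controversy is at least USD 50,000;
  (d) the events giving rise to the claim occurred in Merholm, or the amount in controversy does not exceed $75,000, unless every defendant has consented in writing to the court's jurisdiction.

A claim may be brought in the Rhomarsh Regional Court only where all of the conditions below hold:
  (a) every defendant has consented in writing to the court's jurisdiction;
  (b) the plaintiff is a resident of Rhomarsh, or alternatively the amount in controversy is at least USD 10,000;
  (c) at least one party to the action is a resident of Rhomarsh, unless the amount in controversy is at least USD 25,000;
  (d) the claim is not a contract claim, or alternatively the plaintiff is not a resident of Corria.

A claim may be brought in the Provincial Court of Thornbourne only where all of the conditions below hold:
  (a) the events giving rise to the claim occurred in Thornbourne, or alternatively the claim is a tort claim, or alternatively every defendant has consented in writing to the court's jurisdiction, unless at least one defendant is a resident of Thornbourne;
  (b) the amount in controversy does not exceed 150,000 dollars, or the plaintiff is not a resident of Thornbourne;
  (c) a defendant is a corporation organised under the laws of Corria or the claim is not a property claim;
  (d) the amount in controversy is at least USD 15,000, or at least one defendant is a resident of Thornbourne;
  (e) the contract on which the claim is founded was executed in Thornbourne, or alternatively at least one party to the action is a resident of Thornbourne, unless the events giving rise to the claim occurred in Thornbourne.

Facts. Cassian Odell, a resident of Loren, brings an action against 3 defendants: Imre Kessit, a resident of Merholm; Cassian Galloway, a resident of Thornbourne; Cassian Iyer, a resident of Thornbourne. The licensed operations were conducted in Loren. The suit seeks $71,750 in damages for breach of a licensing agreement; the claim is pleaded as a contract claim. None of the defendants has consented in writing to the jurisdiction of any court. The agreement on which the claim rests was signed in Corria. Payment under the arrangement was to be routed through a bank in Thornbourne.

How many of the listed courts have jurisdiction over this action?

The Circuit Court of Merholm:
  (a) Imre Kessit resides in Merholm. Met.
  (b) The claim is a contract claim, not an employment claim, so one alternative holds. Condition met.
  (c) The amount in controversy is 71,750 dollars, which meets the USD 50,000 floor. Satisfied.
  (d) The amount in controversy is USD 71,750, within the $75,000 ceiling — that alternative is enough. Met.
  → The court has jurisdiction.
The Rhomarsh Regional Court:
  (a) No such written consent has been filed. Not met.
  (b) The amount in controversy is 71,750 dollars, which meets the 10,000 dollars floor, so this disjunct is met. Met.
  (c) No party resides in Rhomarsh. The proviso rescues it, though: the amount in controversy is 71,750 dollars, which meets the $25,000 floor. Met.
  (d) The plaintiff resides in Loren, which is not Corria, which satisfies one of the alternatives. Condition met.
  → The court lacks jurisdiction.
The Provincial Court of Thornbourne:
  (a) The operative events occurred in Loren, not Thornbourne; the claim is a contract claim, not a tort claim; no such written consent has been filed — no alternative holds. The proviso rescues it, though: Cassian Galloway resides in Thornbourne. Condition met.
  (b) The amount in controversy is USD 71,750, within the 150,000 dollars ceiling — that alternative is enough. Satisfied.
  (c) The claim is a contract claim, not a property claim, which satisfies one of the alternatives. Met.
  (d) The amount in controversy is 71,750 dollars, which meets the USD 15,000 floor — that alternative is enough. Met.
  (e) Cassian Galloway resides in Thornbourne — that alternative is enough. Condition met.
  → Jurisdiction lies.
Courts with jurisdiction: the Circuit Court of Merholm, the Provincial Court of Thornbourne — 2 in total.

2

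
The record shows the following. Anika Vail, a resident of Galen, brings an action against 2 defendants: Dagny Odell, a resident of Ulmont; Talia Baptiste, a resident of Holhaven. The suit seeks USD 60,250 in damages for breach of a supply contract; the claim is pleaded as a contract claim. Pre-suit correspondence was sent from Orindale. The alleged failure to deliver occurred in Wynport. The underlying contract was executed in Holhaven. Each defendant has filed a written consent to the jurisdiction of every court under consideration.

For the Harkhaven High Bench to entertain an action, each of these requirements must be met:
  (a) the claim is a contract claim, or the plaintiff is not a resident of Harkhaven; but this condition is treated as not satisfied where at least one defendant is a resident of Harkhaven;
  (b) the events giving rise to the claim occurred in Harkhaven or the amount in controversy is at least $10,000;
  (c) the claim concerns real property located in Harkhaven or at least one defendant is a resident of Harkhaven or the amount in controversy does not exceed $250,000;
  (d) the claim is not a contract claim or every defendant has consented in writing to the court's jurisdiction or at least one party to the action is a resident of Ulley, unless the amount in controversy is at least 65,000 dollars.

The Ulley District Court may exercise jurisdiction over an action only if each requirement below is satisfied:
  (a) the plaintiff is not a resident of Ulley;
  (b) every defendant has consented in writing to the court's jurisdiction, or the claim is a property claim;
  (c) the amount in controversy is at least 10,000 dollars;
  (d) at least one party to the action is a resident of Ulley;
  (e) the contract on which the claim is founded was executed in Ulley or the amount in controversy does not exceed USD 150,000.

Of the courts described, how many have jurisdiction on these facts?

1

The Harkhaven High Bench:
  (a) The claim is a contract claim, so one alternative holds. The carve-out does not apply: no defendant resides in Harkhaven (they reside in Ulmont, Holhaven). Satisfied.
  (b) The amount in controversy is $60,250, which meets the USD 10,000 floor, so this disjunct is met. Met.
  (c) The amount in controversy is USD 60,250, within the $250,000 ceiling, so this disjunct is met. Condition met.
  (d) Every defendant has filed written consent, so one alternative holds. Met.
  → Every requirement is satisfied — jurisdiction.
The Ulley District Court:
  (a) The plaintiff resides in Galen, which is not Ulley. Met.
  (b) Every defendant has filed written consent — that alternative is enough. Met.
  (c) The amount in controversy is USD 60,250, which meets the $10,000 floor. Met.
  (d) No party resides in Ulley. Not satisfied.
  (e) The amount in controversy is USD 60,250, within the 150,000 dollars ceiling, so one alternative holds. Met.
  → No jurisdiction.
Courts with jurisdiction: the Harkhaven High Bench — 1 in total.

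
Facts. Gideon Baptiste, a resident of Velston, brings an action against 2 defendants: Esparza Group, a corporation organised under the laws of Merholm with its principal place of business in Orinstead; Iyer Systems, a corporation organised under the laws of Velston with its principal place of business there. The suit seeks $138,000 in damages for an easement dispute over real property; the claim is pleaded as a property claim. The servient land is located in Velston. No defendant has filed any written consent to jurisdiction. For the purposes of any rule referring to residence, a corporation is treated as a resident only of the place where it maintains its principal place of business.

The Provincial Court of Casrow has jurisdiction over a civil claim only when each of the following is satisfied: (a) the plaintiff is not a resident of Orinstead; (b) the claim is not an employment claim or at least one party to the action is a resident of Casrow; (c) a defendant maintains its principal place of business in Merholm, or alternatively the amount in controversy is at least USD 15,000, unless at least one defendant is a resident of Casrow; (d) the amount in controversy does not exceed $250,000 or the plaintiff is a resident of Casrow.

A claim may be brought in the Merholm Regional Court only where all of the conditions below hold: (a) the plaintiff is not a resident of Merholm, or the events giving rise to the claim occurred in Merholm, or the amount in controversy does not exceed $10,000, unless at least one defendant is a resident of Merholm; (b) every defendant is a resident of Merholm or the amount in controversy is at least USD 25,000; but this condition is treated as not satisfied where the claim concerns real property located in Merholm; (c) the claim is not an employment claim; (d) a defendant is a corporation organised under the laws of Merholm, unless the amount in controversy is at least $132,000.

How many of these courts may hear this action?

The Provincial Court of Casrow:
  (a) The plaintiff resides in Velston, which is not Orinstead. Satisfied.
  (b) The claim is a property claim, not an employment claim — that alternative is enough. Met.
  (c) The amount in controversy is USD 138,000, which meets the USD 15,000 floor, so one alternative holds. Satisfied.
  (d) The amount in controversy is $138,000, within the 250,000 dollars ceiling, so this disjunct is met. Satisfied.
  → Jurisdiction lies.
The Merholm Regional Court:
  (a) The plaintiff resides in Velston, which is not Merholm, which satisfies one of the alternatives. Met.
  (b) The amount in controversy is $138,000, which meets the $25,000 floor, so one alternative holds. The carve-out does not apply: the property lies in Velston, not Merholm. Met.
  (c) The claim is a property claim, not an employment claim. Condition met.
  (d) Esparza Group is organised under the laws of Merholm. Met.
  → All conditions met; jurisdiction exists.
Courts with jurisdiction: the Provincial Court of Casrow, the Merholm Regional Court — 2 in total.

2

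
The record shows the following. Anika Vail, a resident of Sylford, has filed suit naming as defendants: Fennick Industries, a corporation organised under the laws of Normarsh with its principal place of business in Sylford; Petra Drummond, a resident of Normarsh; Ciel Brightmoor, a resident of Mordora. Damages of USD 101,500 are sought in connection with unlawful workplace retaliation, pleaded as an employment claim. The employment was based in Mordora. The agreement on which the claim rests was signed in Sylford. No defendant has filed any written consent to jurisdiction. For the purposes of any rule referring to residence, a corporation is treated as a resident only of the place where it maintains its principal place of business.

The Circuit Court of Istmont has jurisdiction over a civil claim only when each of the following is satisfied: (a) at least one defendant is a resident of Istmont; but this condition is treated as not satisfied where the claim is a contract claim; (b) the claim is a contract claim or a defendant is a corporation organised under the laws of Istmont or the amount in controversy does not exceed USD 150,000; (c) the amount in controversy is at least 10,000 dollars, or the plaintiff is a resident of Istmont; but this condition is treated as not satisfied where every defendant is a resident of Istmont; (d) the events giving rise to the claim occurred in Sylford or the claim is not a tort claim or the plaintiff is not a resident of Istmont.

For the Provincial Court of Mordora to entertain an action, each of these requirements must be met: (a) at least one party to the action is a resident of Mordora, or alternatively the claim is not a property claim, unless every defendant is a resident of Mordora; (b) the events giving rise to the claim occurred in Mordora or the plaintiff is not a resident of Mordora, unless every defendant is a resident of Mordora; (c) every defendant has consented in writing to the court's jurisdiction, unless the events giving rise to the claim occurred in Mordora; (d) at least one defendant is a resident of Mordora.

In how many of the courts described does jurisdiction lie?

The Circuit Court of Istmont:
  (a) No defendant resides in Istmont (they reside in Sylford, Normarsh, Mordora). Condition not met.
  (b) The amount in controversy is USD 101,500, within the USD 150,000 ceiling — that alternative is enough. Met.
  (c) The amount in controversy is 101,500 dollars, which meets the USD 10,000 floor, which satisfies one of the alternatives. And the carve-out is inapplicable — the defendants reside as follows — Fennick Industries in Sylford, Petra Drummond in Normarsh, Ciel Brightmoor in Mordora — not all in Istmont. Satisfied.
  (d) The claim is an employment claim, not a tort claim, so one alternative holds. Met.
  → Not every requirement is met — no jurisdiction.
The Provincial Court of Mordora:
  (a) Ciel Brightmoor resides in Mordora, so this disjunct is met. Condition met.
  (b) The operative events occurred in Mordora, which satisfies one of the alternatives. Satisfied.
  (c) No such written consent has been filed. But the operative events occurred in Mordora, and the 'unless' clause therefore excuses the requirement. Condition met.
  (d) Ciel Brightmoor resides in Mordora. Condition met.
  → Every requirement is satisfied — jurisdiction.
Courts with jurisdiction: the Provincial Court of Mordora — 1 in total.

1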